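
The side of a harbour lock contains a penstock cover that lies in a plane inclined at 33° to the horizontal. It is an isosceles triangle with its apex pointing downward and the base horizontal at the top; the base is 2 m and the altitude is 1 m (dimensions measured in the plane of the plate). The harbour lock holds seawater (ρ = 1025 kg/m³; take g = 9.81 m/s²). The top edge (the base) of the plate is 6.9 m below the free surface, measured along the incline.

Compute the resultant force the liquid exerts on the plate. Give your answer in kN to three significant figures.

γ = ρg = 1025 × 9.81 / 1000 = 10.05525 kN/m³.
Let θ = 33° be the plate's angle to the horizontal; measure y along the incline from where the plane meets the free surface. Vertical depth h = y·sinθ with sinθ = 0.544639.
With the apex down, the centroid sits h/3 = 1/3 = 0.333333 m below the base (the top edge), so y_c = 6.9 + 0.333333 = 7.23333 m and h_c = 7.23333 × 0.544639 = 3.93955 m.
A = ½ × 2 × 1 = 1 m².
Resultant F = γ·h_c·A = 10.05525 × 3.93955 × 1 = 39.6132 kN.

F ≈ 39.6 kN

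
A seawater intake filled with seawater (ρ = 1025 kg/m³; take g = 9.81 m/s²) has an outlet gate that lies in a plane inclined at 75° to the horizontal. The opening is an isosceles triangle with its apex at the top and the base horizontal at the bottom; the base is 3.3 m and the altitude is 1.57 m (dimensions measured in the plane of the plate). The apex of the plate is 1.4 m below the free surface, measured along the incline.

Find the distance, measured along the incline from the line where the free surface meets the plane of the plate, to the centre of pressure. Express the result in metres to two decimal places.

y_p = 2.50 m

γ = ρg = 1025 × 9.81 / 1000 = 10.05525 kN/m³.
Let θ = 75° be the plate's angle to the horizontal; measure y along the incline from where the plane meets the free surface. Vertical depth h = y·sinθ with sinθ = 0.965926.
With the apex up, the centroid sits 2h/3 = 2 × 1.57/3 = 1.04667 m below the apex, so y_c = 1.4 + 1.04667 = 2.44667 m and h_c = 2.44667 × 0.965926 = 2.3633 m.
A = ½ × 3.3 × 1.57 = 2.5905 m².
Resultant F = γ·h_c·A = 10.05525 × 2.3633 × 2.5905 = 61.5595 kN.
I_c = b·h³/36 = 3.3 × 1.57³/36 = 0.35474 m⁴.
Centre of pressure: y_p = y_c + I_c/(y_c·A) = 2.44667 + 0.35474/(2.44667 × 2.5905) = 2.44667 + 0.0559695 = 2.50264 m along the plane.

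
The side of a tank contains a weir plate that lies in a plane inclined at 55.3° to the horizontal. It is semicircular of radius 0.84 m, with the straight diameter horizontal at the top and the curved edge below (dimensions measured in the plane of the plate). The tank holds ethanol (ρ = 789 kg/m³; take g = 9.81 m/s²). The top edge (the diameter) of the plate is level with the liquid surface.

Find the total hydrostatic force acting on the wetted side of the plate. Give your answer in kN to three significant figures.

γ = ρg = 789 × 9.81 / 1000 = 7.74009 kN/m³.
Let θ = 55.3° be the plate's angle to the horizontal; measure y along the incline from where the plane meets the free surface. Vertical depth h = y·sinθ with sinθ = 0.822144.
The centroid of a semicircle lies 4r/(3π) = 0.356507 m from the diameter, here below the top edge, so y_c = 0.356507 m and h_c = 0.356507 × 0.822144 = 0.2931 m.
A = πr²/2 = π × 0.84²/2 = 1.10835 m².
Resultant F = γ·h_c·A = 7.74009 × 0.2931 × 1.10835 = 2.51443 kN.

F ≈ 2.51 kN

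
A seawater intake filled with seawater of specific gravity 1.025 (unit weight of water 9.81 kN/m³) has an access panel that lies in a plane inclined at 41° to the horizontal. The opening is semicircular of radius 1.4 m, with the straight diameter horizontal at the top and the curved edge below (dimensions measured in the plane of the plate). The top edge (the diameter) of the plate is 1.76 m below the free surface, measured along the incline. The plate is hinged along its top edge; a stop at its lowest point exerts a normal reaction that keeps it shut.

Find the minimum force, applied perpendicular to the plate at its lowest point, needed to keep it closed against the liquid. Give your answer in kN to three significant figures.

P ≈ 22.3 kN

γ = 1.025 × 9.81 = 10.05525 kN/m³.
Let θ = 41° be the plate's angle to the horizontal; measure y along the incline from where the plane meets the free surface. Vertical depth h = y·sinθ with sinθ = 0.656059.
The centroid of a semicircle lies 4r/(3π) = 0.594178 m from the diameter, here below the top edge, so y_c = 1.76 + 0.594178 = 2.35418 m and h_c = 2.35418 × 0.656059 = 1.54448 m.
A = πr²/2 = π × 1.4²/2 = 3.07876 m².
Resultant F = γ·h_c·A = 10.05525 × 1.54448 × 3.07876 = 47.8136 kN.
I_c = (π/8 − 8/(9π))·r⁴ = 0.109757 × 1.4⁴ = 0.421642 m⁴.
Centre of pressure: y_p = y_c + I_c/(y_c·A) = 2.35418 + 0.421642/(2.35418 × 3.07876) = 2.35418 + 0.0581739 = 2.41235 m along the plane.
The resultant acts 0.594178 + 0.0581739 = 0.652352 m (along the plate) below the hinge at the top edge, so the moment about the hinge is M = F × 0.652352 = 47.8136 × 0.652352 = 31.1913 kN·m.
A normal force at the bottom, 1.4 m from the hinge, must supply this moment: P = 31.1913/1.4 = 22.2795 kN.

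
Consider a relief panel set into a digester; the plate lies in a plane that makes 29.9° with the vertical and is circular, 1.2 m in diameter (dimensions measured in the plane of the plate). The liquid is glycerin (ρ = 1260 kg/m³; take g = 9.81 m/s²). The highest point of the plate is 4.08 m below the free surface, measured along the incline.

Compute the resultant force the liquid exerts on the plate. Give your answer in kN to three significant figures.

F ≈ 56.7 kN

γ = ρg = 1260 × 9.81 / 1000 = 12.3606 kN/m³.
The plate makes 29.9° with the vertical, i.e. θ = 90° − 29.9° = 60.1° to the horizontal. Measuring y along the incline from the free-surface line, vertical depth h = y·sinθ with sinθ = 0.866897.
The centroid is at the centre, 0.6 m below the top of the plate, so y_c = 4.08 + 0.6 = 4.68 m and h_c = 4.68 × 0.866897 = 4.05708 m.
A = π(0.6)² = 1.13097 m².
Resultant F = γ·h_c·A = 12.3606 × 4.05708 × 1.13097 = 56.7158 kN.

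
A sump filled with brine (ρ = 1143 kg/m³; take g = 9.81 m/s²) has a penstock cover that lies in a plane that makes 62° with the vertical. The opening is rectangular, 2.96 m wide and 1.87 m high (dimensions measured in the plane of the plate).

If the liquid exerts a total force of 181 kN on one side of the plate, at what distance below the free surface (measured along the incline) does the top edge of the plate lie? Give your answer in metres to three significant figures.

γ = ρg = 1143 × 9.81 / 1000 = 11.21283 kN/m³.
A = 2.96 × 1.87 = 5.5352 m².
From F = γ·h_c·A, the centroid depth is h_c = 181/(11.21283 × 5.5352) = 2.91629 m.
The plate makes 62° with the vertical, i.e. θ = 90° − 62° = 28° to the horizontal. Measuring y along the incline from the free-surface line, vertical depth h = y·sinθ with sinθ = 0.469472.
Along the incline, y_c = h_c/sinθ = 2.91629/0.469472 = 6.21185 m.
The centroid lies 1.87/2 = 0.935 m below the top edge, so the top edge sits at y_top = 6.21185 − 0.935 = 5.27685 m along the incline.

y_top ≈ 5.28 m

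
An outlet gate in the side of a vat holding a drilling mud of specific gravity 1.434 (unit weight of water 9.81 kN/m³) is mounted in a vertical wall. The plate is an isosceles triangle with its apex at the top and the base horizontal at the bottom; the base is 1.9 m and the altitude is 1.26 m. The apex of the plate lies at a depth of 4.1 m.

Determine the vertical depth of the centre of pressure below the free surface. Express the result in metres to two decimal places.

γ = 1.434 × 9.81 = 14.06754 kN/m³.
With the apex up, the centroid sits 2h/3 = 2 × 1.26/3 = 0.84 m below the apex, so the centroid depth is h_c = 4.1 + 0.84 = 4.94 m.
A = ½ × 1.9 × 1.26 = 1.197 m².
Resultant F = γ·h_c·A = 14.06754 × 4.94 × 1.197 = 83.1839 kN.
I_c = b·h³/36 = 1.9 × 1.26³/36 = 0.105575 m⁴.
Centre of pressure: y_p = y_c + I_c/(y_c·A) = 4.94 + 0.105575/(4.94 × 1.197) = 4.94 + 0.0178542 = 4.95785 m along the plane.

h_p = 4.96 m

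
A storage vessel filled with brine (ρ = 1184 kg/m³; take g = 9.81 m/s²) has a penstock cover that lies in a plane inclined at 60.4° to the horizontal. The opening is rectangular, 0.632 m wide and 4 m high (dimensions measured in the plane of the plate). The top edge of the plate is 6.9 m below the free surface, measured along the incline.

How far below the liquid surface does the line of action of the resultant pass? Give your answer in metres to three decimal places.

γ = ρg = 1184 × 9.81 / 1000 = 11.61504 kN/m³.
Let θ = 60.4° be the plate's angle to the horizontal; measure y along the incline from where the plane meets the free surface. Vertical depth h = y·sinθ with sinθ = 0.869495.
The centroid lies 4/2 = 2 m below the top edge, so y_c = 6.9 + 2 = 8.9 m and h_c = 8.9 × 0.869495 = 7.73851 m.
A = 0.632 × 4 = 2.528 m².
Resultant F = γ·h_c·A = 11.61504 × 7.73851 × 2.528 = 227.224 kN.
I_c = b·h³/12 = 0.632 × 4³/12 = 3.37067 m⁴.
Centre of pressure: y_p = y_c + I_c/(y_c·A) = 8.9 + 3.37067/(8.9 × 2.528) = 8.9 + 0.149813 = 9.04981 m along the plane.
Vertically, h_p = y_p·sinθ = 9.04981 × 0.869495 = 7.86876 m.

h_p = 7.869 m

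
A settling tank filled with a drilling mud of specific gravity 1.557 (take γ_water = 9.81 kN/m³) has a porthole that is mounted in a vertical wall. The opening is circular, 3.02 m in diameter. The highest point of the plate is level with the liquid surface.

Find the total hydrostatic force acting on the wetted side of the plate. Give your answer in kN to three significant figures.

γ = 1.557 × 9.81 = 15.27417 kN/m³.
The centroid is at the centre, 1.51 m below the top of the plate, so the centroid depth is h_c = 1.51 m.
A = π(1.51)² = 7.16315 m².
Resultant F = γ·h_c·A = 15.27417 × 1.51 × 7.16315 = 165.211 kN.

F ≈ 165 kN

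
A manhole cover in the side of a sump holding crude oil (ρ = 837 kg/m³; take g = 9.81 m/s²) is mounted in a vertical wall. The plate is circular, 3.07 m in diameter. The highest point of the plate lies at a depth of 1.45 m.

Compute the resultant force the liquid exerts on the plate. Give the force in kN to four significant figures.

γ = ρg = 837 × 9.81 / 1000 = 8.21097 kN/m³.
The centroid is at the centre, 1.535 m below the top of the plate, so the centroid depth is h_c = 1.45 + 1.535 = 2.985 m.
A = π(1.535)² = 7.4023 m².
Resultant F = γ·h_c·A = 8.21097 × 2.985 × 7.4023 = 181.428 kN.

F ≈ 181.4 kN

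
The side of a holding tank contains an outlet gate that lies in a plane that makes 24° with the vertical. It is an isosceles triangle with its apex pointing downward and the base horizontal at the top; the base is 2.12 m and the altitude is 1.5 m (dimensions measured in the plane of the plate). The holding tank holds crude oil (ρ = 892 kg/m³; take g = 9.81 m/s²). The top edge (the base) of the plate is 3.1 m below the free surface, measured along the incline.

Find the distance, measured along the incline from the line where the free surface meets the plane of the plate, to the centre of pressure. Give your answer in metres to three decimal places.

y_p = 3.635 m

γ = ρg = 892 × 9.81 / 1000 = 8.75052 kN/m³.
The plate makes 24° with the vertical, i.e. θ = 90° − 24° = 66° to the horizontal. Measuring y along the incline from the free-surface line, vertical depth h = y·sinθ with sinθ = 0.913545.
With the apex down, the centroid sits h/3 = 1.5/3 = 0.5 m below the base (the top edge), so y_c = 3.1 + 0.5 = 3.6 m and h_c = 3.6 × 0.913545 = 3.28876 m.
A = ½ × 2.12 × 1.5 = 1.59 m².
Resultant F = γ·h_c·A = 8.75052 × 3.28876 × 1.59 = 45.7576 kN.
I_c = b·h³/36 = 2.12 × 1.5³/36 = 0.19875 m⁴.
Centre of pressure: y_p = y_c + I_c/(y_c·A) = 3.6 + 0.19875/(3.6 × 1.59) = 3.6 + 0.0347222 = 3.63472 m along the plane.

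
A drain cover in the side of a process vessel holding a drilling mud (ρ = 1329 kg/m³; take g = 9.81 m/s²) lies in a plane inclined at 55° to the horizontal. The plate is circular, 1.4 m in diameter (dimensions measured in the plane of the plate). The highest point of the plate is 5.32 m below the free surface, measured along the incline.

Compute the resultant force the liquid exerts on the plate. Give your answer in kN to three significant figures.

F ≈ 99.0 kN

γ = ρg = 1329 × 9.81 / 1000 = 13.03749 kN/m³.
Let θ = 55° be the plate's angle to the horizontal; measure y along the incline from where the plane meets the free surface. Vertical depth h = y·sinθ with sinθ = 0.819152.
The centroid is at the centre, 0.7 m below the top of the plate, so y_c = 5.32 + 0.7 = 6.02 m and h_c = 6.02 × 0.819152 = 4.9313 m.
A = π(0.7)² = 1.53938 m².
Resultant F = γ·h_c·A = 13.03749 × 4.9313 × 1.53938 = 98.9695 kN.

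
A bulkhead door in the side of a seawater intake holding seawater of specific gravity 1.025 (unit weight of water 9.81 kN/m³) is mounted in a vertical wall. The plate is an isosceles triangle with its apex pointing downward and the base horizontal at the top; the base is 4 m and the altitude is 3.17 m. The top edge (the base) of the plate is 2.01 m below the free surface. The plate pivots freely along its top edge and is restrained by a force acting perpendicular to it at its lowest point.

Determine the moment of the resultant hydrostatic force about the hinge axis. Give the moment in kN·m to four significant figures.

γ = 1.025 × 9.81 = 10.05525 kN/m³.
With the apex down, the centroid sits h/3 = 3.17/3 = 1.05667 m below the base (the top edge), so the centroid depth is h_c = 2.01 + 1.05667 = 3.06667 m.
A = ½ × 4 × 3.17 = 6.34 m².
Resultant F = γ·h_c·A = 10.05525 × 3.06667 × 6.34 = 195.501 kN.
I_c = b·h³/36 = 4 × 3.17³/36 = 3.53945 m⁴.
Centre of pressure: y_p = y_c + I_c/(y_c·A) = 3.06667 + 3.53945/(3.06667 × 6.34) = 3.06667 + 0.182045 = 3.24871 m along the plane.
The resultant acts 1.05667 + 0.182045 = 1.23872 m (along the plate) below the hinge at the top edge, so the moment about the hinge is M = F × 1.23872 = 195.501 × 1.23872 = 242.171 kN·m.

M ≈ 242.2 kN·m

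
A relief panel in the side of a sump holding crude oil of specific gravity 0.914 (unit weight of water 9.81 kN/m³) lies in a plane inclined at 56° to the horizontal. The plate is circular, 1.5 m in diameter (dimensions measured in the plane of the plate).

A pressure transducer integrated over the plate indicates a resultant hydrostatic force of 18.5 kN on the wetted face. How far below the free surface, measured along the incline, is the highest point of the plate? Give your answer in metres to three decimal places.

y_top ≈ 0.658 m

γ = 0.914 × 9.81 = 8.96634 kN/m³.
A = π(0.75)² = 1.76715 m².
From F = γ·h_c·A, the centroid depth is h_c = 18.5/(8.96634 × 1.76715) = 1.16757 m.
Let θ = 56° be the plate's angle to the horizontal; measure y along the incline from where the plane meets the free surface. Vertical depth h = y·sinθ with sinθ = 0.829038.
Along the incline, y_c = h_c/sinθ = 1.16757/0.829038 = 1.40834 m.
The centroid is at the centre, 0.75 m below the top of the plate, so the highest point sits at y_top = 1.40834 − 0.75 = 0.65834 m along the incline.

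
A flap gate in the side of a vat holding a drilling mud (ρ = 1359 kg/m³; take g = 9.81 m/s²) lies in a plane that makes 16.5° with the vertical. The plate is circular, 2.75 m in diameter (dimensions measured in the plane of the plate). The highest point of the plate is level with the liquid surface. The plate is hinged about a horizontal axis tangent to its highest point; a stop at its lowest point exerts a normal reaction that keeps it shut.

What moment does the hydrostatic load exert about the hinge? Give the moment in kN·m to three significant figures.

M ≈ 179 kN·m

γ = ρg = 1359 × 9.81 / 1000 = 13.33179 kN/m³.
The plate makes 16.5° with the vertical, i.e. θ = 90° − 16.5° = 73.5° to the horizontal. Measuring y along the incline from the free-surface line, vertical depth h = y·sinθ with sinθ = 0.958820.
The centroid is at the centre, 1.375 m below the top of the plate, so y_c = 1.375 m and h_c = 1.375 × 0.958820 = 1.31838 m.
A = π(1.375)² = 5.93957 m².
Resultant F = γ·h_c·A = 13.33179 × 1.31838 × 5.93957 = 104.396 kN.
I_c = πr⁴/4 = π × 1.375⁴/4 = 2.80738 m⁴.
Centre of pressure: y_p = y_c + I_c/(y_c·A) = 1.375 + 2.80738/(1.375 × 5.93957) = 1.375 + 0.343751 = 1.71875 m along the plane.
The resultant acts 1.375 + 0.343751 = 1.71875 m (along the plate) below the hinge at the top edge, so the moment about the hinge is M = F × 1.71875 = 104.396 × 1.71875 = 179.431 kN·m.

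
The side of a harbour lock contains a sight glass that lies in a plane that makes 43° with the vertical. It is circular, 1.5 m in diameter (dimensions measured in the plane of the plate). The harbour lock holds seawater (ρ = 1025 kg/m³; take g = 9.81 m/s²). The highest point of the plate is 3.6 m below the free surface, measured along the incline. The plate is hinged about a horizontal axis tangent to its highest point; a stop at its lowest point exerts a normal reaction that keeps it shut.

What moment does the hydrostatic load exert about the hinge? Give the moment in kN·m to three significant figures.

γ = ρg = 1025 × 9.81 / 1000 = 10.05525 kN/m³.
The plate makes 43° with the vertical, i.e. θ = 90° − 43° = 47° to the horizontal. Measuring y along the incline from the free-surface line, vertical depth h = y·sinθ with sinθ = 0.731354.
The centroid is at the centre, 0.75 m below the top of the plate, so y_c = 3.6 + 0.75 = 4.35 m and h_c = 4.35 × 0.731354 = 3.18139 m.
A = π(0.75)² = 1.76715 m².
Resultant F = γ·h_c·A = 10.05525 × 3.18139 × 1.76715 = 56.5305 kN.
I_c = πr⁴/4 = π × 0.75⁴/4 = 0.248505 m⁴.
Centre of pressure: y_p = y_c + I_c/(y_c·A) = 4.35 + 0.248505/(4.35 × 1.76715) = 4.35 + 0.0323275 = 4.38233 m along the plane.
The resultant acts 0.75 + 0.0323275 = 0.782327 m (along the plate) below the hinge at the top edge, so the moment about the hinge is M = F × 0.782327 = 56.5305 × 0.782327 = 44.2253 kN·m.

M ≈ 44.2 kN·m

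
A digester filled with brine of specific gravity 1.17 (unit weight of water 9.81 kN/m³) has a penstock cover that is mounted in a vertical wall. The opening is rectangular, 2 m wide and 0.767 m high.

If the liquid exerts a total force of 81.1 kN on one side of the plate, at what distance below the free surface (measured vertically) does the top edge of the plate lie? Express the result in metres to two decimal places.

γ = 1.17 × 9.81 = 11.4777 kN/m³.
A = 2 × 0.767 = 1.534 m².
From F = γ·h_c·A, the centroid depth is h_c = 81.1/(11.4777 × 1.534) = 4.60618 m.
The centroid lies 0.767/2 = 0.3835 m below the top edge, so the top edge sits at h_top = 4.60618 − 0.3835 = 4.22268 m below the surface.

d_top ≈ 4.22 m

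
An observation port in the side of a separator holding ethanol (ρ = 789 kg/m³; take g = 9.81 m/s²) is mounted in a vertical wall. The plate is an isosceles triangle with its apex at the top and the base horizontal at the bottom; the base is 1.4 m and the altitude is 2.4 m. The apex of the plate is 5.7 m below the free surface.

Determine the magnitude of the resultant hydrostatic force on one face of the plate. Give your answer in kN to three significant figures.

F ≈ 94.9 kN

γ = ρg = 789 × 9.81 / 1000 = 7.74009 kN/m³.
With the apex up, the centroid sits 2h/3 = 2 × 2.4/3 = 1.6 m below the apex, so the centroid depth is h_c = 5.7 + 1.6 = 7.3 m.
A = ½ × 1.4 × 2.4 = 1.68 m².
Resultant F = γ·h_c·A = 7.74009 × 7.3 × 1.68 = 94.9245 kN.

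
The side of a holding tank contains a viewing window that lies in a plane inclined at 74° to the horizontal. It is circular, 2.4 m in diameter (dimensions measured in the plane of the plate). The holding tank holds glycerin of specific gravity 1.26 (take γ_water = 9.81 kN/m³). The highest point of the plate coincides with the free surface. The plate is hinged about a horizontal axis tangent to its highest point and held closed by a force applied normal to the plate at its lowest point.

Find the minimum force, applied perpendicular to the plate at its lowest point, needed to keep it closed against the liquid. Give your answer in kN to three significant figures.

P ≈ 40.3 kN

γ = 1.26 × 9.81 = 12.3606 kN/m³.
Let θ = 74° be the plate's angle to the horizontal; measure y along the incline from where the plane meets the free surface. Vertical depth h = y·sinθ with sinθ = 0.961262.
The centroid is at the centre, 1.2 m below the top of the plate, so y_c = 1.2 m and h_c = 1.2 × 0.961262 = 1.15351 m.
A = π(1.2)² = 4.52389 m².
Resultant F = γ·h_c·A = 12.3606 × 1.15351 × 4.52389 = 64.502 kN.
I_c = πr⁴/4 = π × 1.2⁴/4 = 1.6286 m⁴.
Centre of pressure: y_p = y_c + I_c/(y_c·A) = 1.2 + 1.6286/(1.2 × 4.52389) = 1.2 + 0.3 = 1.5 m along the plane.
The resultant acts 1.2 + 0.3 = 1.5 m (along the plate) below the hinge at the top edge, so the moment about the hinge is M = F × 1.5 = 64.502 × 1.5 = 96.753 kN·m.
A normal force at the bottom, 2.4 m from the hinge, must supply this moment: P = 96.753/2.4 = 40.3137 kN.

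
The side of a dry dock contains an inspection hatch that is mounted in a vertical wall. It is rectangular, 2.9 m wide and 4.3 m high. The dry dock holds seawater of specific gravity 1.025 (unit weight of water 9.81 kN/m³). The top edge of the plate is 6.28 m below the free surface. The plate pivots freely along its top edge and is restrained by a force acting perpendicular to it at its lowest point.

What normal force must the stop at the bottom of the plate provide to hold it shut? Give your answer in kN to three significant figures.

γ = 1.025 × 9.81 = 10.05525 kN/m³.
The centroid lies 4.3/2 = 2.15 m below the top edge, so the centroid depth is h_c = 6.28 + 2.15 = 8.43 m.
A = 2.9 × 4.3 = 12.47 m².
Resultant F = γ·h_c·A = 10.05525 × 8.43 × 12.47 = 1057.03 kN.
I_c = b·h³/12 = 2.9 × 4.3³/12 = 19.2142 m⁴.
Centre of pressure: y_p = y_c + I_c/(y_c·A) = 8.43 + 19.2142/(8.43 × 12.47) = 8.43 + 0.18278 = 8.61278 m along the plane.
The resultant acts 2.15 + 0.18278 = 2.33278 m (along the plate) below the hinge at the top edge, so the moment about the hinge is M = F × 2.33278 = 1057.03 × 2.33278 = 2465.82 kN·m.
A normal force at the bottom, 4.3 m from the hinge, must supply this moment: P = 2465.82/4.3 = 573.447 kN.

P ≈ 573 kN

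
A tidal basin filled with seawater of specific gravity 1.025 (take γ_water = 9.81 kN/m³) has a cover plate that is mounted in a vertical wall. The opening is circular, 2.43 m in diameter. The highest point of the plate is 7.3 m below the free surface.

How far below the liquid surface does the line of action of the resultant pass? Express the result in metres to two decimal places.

h_p = 8.56 m

γ = 1.025 × 9.81 = 10.05525 kN/m³.
The centroid is at the centre, 1.215 m below the top of the plate, so the centroid depth is h_c = 7.3 + 1.215 = 8.515 m.
A = π(1.215)² = 4.6377 m².
Resultant F = γ·h_c·A = 10.05525 × 8.515 × 4.6377 = 397.082 kN.
I_c = πr⁴/4 = π × 1.215⁴/4 = 1.71157 m⁴.
Centre of pressure: y_p = y_c + I_c/(y_c·A) = 8.515 + 1.71157/(8.515 × 4.6377) = 8.515 + 0.0433418 = 8.55834 m along the plane.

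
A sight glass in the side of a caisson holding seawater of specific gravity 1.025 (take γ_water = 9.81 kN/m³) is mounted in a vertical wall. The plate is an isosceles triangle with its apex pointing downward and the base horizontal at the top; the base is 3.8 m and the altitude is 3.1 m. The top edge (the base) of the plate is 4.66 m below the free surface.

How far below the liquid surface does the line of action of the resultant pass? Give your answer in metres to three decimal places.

γ = 1.025 × 9.81 = 10.05525 kN/m³.
With the apex down, the centroid sits h/3 = 3.1/3 = 1.03333 m below the base (the top edge), so the centroid depth is h_c = 4.66 + 1.03333 = 5.69333 m.
A = ½ × 3.8 × 3.1 = 5.89 m².
Resultant F = γ·h_c·A = 10.05525 × 5.69333 × 5.89 = 337.19 kN.
I_c = b·h³/36 = 3.8 × 3.1³/36 = 3.14461 m⁴.
Centre of pressure: y_p = y_c + I_c/(y_c·A) = 5.69333 + 3.14461/(5.69333 × 5.89) = 5.69333 + 0.0937746 = 5.7871 m along the plane.

h_p = 5.787 m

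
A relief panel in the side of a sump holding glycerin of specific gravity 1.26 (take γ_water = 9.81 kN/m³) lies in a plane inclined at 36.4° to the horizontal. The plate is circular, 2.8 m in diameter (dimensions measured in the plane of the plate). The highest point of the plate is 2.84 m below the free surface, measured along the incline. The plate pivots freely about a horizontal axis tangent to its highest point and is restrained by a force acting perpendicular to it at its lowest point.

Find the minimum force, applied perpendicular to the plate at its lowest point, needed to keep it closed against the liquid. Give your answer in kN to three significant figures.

P ≈ 104 kN

γ = 1.26 × 9.81 = 12.3606 kN/m³.
Let θ = 36.4° be the plate's angle to the horizontal; measure y along the incline from where the plane meets the free surface. Vertical depth h = y·sinθ with sinθ = 0.593419.
The centroid is at the centre, 1.4 m below the top of the plate, so y_c = 2.84 + 1.4 = 4.24 m and h_c = 4.24 × 0.593419 = 2.5161 m.
A = π(1.4)² = 6.15752 m².
Resultant F = γ·h_c·A = 12.3606 × 2.5161 × 6.15752 = 191.502 kN.
I_c = πr⁴/4 = π × 1.4⁴/4 = 3.01719 m⁴.
Centre of pressure: y_p = y_c + I_c/(y_c·A) = 4.24 + 3.01719/(4.24 × 6.15752) = 4.24 + 0.115566 = 4.35557 m along the plane.
The resultant acts 1.4 + 0.115566 = 1.51557 m (along the plate) below the hinge at the top edge, so the moment about the hinge is M = F × 1.51557 = 191.502 × 1.51557 = 290.235 kN·m.
A normal force at the bottom, 2.8 m from the hinge, must supply this moment: P = 290.235/2.8 = 103.655 kN.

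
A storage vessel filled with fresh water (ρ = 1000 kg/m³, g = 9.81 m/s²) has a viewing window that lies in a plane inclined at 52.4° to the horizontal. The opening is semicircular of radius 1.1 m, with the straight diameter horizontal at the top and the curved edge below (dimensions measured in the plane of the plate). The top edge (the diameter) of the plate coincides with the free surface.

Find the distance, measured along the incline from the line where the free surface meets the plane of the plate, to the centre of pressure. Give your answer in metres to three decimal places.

y_p = 0.648 m

γ = ρg = 1000 × 9.81 = 9810 N/m³ = 9.81 kN/m³.
Let θ = 52.4° be the plate's angle to the horizontal; measure y along the incline from where the plane meets the free surface. Vertical depth h = y·sinθ with sinθ = 0.792290.
The centroid of a semicircle lies 4r/(3π) = 0.466854 m from the diameter, here below the top edge, so y_c = 0.466854 m and h_c = 0.466854 × 0.792290 = 0.369884 m.
A = πr²/2 = π × 1.1²/2 = 1.90066 m².
Resultant F = γ·h_c·A = 9.81 × 0.369884 × 1.90066 = 6.89666 kN.
I_c = (π/8 − 8/(9π))·r⁴ = 0.109757 × 1.1⁴ = 0.160695 m⁴.
Centre of pressure: y_p = y_c + I_c/(y_c·A) = 0.466854 + 0.160695/(0.466854 × 1.90066) = 0.466854 + 0.181099 = 0.647953 m along the plane.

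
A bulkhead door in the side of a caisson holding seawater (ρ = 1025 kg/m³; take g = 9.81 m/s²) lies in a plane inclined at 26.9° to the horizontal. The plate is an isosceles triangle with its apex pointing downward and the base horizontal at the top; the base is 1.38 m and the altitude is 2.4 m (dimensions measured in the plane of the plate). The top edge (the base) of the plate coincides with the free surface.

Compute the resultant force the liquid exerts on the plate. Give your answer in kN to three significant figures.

γ = ρg = 1025 × 9.81 / 1000 = 10.05525 kN/m³.
Let θ = 26.9° be the plate's angle to the horizontal; measure y along the incline from where the plane meets the free surface. Vertical depth h = y·sinθ with sinθ = 0.452435.
With the apex down, the centroid sits h/3 = 2.4/3 = 0.8 m below the base (the top edge), so y_c = 0.8 m and h_c = 0.8 × 0.452435 = 0.361948 m.
A = ½ × 1.38 × 2.4 = 1.656 m².
Resultant F = γ·h_c·A = 10.05525 × 0.361948 × 1.656 = 6.02697 kN.

F ≈ 6.03 kN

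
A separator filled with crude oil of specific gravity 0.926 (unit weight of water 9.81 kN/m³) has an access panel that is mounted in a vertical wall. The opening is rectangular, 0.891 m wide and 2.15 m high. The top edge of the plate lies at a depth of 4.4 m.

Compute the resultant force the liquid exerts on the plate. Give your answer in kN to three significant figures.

γ = 0.926 × 9.81 = 9.08406 kN/m³.
The centroid lies 2.15/2 = 1.075 m below the top edge, so the centroid depth is h_c = 4.4 + 1.075 = 5.475 m.
A = 0.891 × 2.15 = 1.91565 m².
Resultant F = γ·h_c·A = 9.08406 × 5.475 × 1.91565 = 95.2753 kN.

F ≈ 95.3 kN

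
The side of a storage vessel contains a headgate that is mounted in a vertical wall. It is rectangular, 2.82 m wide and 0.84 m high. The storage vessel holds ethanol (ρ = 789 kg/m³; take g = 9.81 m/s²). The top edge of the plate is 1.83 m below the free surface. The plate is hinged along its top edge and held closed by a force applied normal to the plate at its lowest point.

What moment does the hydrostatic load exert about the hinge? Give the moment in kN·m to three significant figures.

M ≈ 18.4 kN·m

γ = ρg = 789 × 9.81 / 1000 = 7.74009 kN/m³.
The centroid lies 0.84/2 = 0.42 m below the top edge, so the centroid depth is h_c = 1.83 + 0.42 = 2.25 m.
A = 2.82 × 0.84 = 2.3688 m².
Resultant F = γ·h_c·A = 7.74009 × 2.25 × 2.3688 = 41.2531 kN.
I_c = b·h³/12 = 2.82 × 0.84³/12 = 0.139285 m⁴.
Centre of pressure: y_p = y_c + I_c/(y_c·A) = 2.25 + 0.139285/(2.25 × 2.3688) = 2.25 + 0.0261333 = 2.27613 m along the plane.
The resultant acts 0.42 + 0.0261333 = 0.446133 m (along the plate) below the hinge at the top edge, so the moment about the hinge is M = F × 0.446133 = 41.2531 × 0.446133 = 18.4044 kN·m.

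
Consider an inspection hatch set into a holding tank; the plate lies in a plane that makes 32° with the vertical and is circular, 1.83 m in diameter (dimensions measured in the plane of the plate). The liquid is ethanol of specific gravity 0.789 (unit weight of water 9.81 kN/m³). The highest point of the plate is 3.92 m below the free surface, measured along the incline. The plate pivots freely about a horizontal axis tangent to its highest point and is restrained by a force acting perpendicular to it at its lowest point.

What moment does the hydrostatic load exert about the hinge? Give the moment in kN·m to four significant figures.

γ = 0.789 × 9.81 = 7.74009 kN/m³.
The plate makes 32° with the vertical, i.e. θ = 90° − 32° = 58° to the horizontal. Measuring y along the incline from the free-surface line, vertical depth h = y·sinθ with sinθ = 0.848048.
The centroid is at the centre, 0.915 m below the top of the plate, so y_c = 3.92 + 0.915 = 4.835 m and h_c = 4.835 × 0.848048 = 4.10031 m.
A = π(0.915)² = 2.63022 m².
Resultant F = γ·h_c·A = 7.74009 × 4.10031 × 2.63022 = 83.4747 kN.
I_c = πr⁴/4 = π × 0.915⁴/4 = 0.550521 m⁴.
Centre of pressure: y_p = y_c + I_c/(y_c·A) = 4.835 + 0.550521/(4.835 × 2.63022) = 4.835 + 0.0432898 = 4.87829 m along the plane.
The resultant acts 0.915 + 0.0432898 = 0.95829 m (along the plate) below the hinge at the top edge, so the moment about the hinge is M = F × 0.95829 = 83.4747 × 0.95829 = 79.993 kN·m.

M ≈ 79.99 kN·m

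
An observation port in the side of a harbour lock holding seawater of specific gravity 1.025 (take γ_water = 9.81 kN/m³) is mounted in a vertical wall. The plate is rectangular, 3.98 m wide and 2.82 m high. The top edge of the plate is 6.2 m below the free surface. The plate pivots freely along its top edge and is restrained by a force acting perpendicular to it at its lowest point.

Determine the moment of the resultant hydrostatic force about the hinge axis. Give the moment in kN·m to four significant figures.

M ≈ 1286 kN·m

γ = 1.025 × 9.81 = 10.05525 kN/m³.
The centroid lies 2.82/2 = 1.41 m below the top edge, so the centroid depth is h_c = 6.2 + 1.41 = 7.61 m.
A = 3.98 × 2.82 = 11.2236 m².
Resultant F = γ·h_c·A = 10.05525 × 7.61 × 11.2236 = 858.835 kN.
I_c = b·h³/12 = 3.98 × 2.82³/12 = 7.43788 m⁴.
Centre of pressure: y_p = y_c + I_c/(y_c·A) = 7.61 + 7.43788/(7.61 × 11.2236) = 7.61 + 0.0870828 = 7.69708 m along the plane.
The resultant acts 1.41 + 0.0870828 = 1.49708 m (along the plate) below the hinge at the top edge, so the moment about the hinge is M = F × 1.49708 = 858.835 × 1.49708 = 1285.74 kN·m.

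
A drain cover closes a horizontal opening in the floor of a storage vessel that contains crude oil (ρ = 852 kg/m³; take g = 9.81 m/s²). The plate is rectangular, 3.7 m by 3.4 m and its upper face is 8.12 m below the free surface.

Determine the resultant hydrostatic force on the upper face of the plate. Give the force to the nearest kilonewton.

γ = ρg = 852 × 9.81 / 1000 = 8.35812 kN/m³.
The plate is horizontal, so pressure is uniform at p = γ·h = 8.35812 × 8.12 = 67.8679 kN/m².
A = 3.7 × 3.4 = 12.58 m².
F = p·A = 67.8679 × 12.58 = 853.778 kN.

F ≈ 854 kN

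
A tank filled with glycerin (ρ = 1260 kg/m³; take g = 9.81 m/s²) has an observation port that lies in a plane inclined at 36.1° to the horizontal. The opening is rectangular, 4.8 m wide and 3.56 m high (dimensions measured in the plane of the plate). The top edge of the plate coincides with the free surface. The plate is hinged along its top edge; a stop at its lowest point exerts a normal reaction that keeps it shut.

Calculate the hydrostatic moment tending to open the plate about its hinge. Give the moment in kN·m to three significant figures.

M ≈ 526 kN·m

γ = ρg = 1260 × 9.81 / 1000 = 12.3606 kN/m³.
Let θ = 36.1° be the plate's angle to the horizontal; measure y along the incline from where the plane meets the free surface. Vertical depth h = y·sinθ with sinθ = 0.589196.
The centroid lies 3.56/2 = 1.78 m below the top edge, so y_c = 1.78 m and h_c = 1.78 × 0.589196 = 1.04877 m.
A = 4.8 × 3.56 = 17.088 m².
Resultant F = γ·h_c·A = 12.3606 × 1.04877 × 17.088 = 221.519 kN.
I_c = b·h³/12 = 4.8 × 3.56³/12 = 18.0472 m⁴.
Centre of pressure: y_p = y_c + I_c/(y_c·A) = 1.78 + 18.0472/(1.78 × 17.088) = 1.78 + 0.593333 = 2.37333 m along the plane.
The resultant acts 1.78 + 0.593333 = 2.37333 m (along the plate) below the hinge at the top edge, so the moment about the hinge is M = F × 2.37333 = 221.519 × 2.37333 = 525.738 kN·m.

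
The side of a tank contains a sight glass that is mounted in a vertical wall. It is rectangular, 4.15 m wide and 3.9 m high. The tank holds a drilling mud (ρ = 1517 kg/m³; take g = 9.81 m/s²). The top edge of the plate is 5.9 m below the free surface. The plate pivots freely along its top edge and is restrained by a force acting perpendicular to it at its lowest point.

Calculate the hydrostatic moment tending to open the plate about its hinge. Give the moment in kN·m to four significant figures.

γ = ρg = 1517 × 9.81 / 1000 = 14.88177 kN/m³.
The centroid lies 3.9/2 = 1.95 m below the top edge, so the centroid depth is h_c = 5.9 + 1.95 = 7.85 m.
A = 4.15 × 3.9 = 16.185 m².
Resultant F = γ·h_c·A = 14.88177 × 7.85 × 16.185 = 1890.76 kN.
I_c = b·h³/12 = 4.15 × 3.9³/12 = 20.5145 m⁴.
Centre of pressure: y_p = y_c + I_c/(y_c·A) = 7.85 + 20.5145/(7.85 × 16.185) = 7.85 + 0.161465 = 8.01146 m along the plane.
The resultant acts 1.95 + 0.161465 = 2.11146 m (along the plate) below the hinge at the top edge, so the moment about the hinge is M = F × 2.11146 = 1890.76 × 2.11146 = 3992.26 kN·m.

M ≈ 3992 kN·m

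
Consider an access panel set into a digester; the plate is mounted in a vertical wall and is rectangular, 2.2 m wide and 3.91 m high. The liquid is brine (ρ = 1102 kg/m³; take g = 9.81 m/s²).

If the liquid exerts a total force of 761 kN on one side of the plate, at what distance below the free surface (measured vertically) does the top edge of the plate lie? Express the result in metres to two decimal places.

γ = ρg = 1102 × 9.81 / 1000 = 10.81062 kN/m³.
A = 2.2 × 3.91 = 8.602 m².
From F = γ·h_c·A, the centroid depth is h_c = 761/(10.81062 × 8.602) = 8.18342 m.
The centroid lies 3.91/2 = 1.955 m below the top edge, so the top edge sits at h_top = 8.18342 − 1.955 = 6.22842 m below the surface.

d_top ≈ 6.23 m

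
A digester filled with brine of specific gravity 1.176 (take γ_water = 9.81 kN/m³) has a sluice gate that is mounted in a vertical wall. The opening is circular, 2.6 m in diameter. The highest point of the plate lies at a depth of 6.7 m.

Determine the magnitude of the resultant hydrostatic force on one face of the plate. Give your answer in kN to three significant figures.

F ≈ 490 kN

γ = 1.176 × 9.81 = 11.53656 kN/m³.
The centroid is at the centre, 1.3 m below the top of the plate, so the centroid depth is h_c = 6.7 + 1.3 = 8 m.
A = π(1.3)² = 5.30929 m².
Resultant F = γ·h_c·A = 11.53656 × 8 × 5.30929 = 490.008 kN.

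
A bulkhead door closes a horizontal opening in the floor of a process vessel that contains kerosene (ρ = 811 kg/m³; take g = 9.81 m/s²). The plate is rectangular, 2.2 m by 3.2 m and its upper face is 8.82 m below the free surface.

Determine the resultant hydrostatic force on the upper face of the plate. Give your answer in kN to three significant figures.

F ≈ 494 kN

γ = ρg = 811 × 9.81 / 1000 = 7.95591 kN/m³.
The plate is horizontal, so pressure is uniform at p = γ·h = 7.95591 × 8.82 = 70.1711 kN/m².
A = 2.2 × 3.2 = 7.04 m².
F = p·A = 70.1711 × 7.04 = 494.005 kN.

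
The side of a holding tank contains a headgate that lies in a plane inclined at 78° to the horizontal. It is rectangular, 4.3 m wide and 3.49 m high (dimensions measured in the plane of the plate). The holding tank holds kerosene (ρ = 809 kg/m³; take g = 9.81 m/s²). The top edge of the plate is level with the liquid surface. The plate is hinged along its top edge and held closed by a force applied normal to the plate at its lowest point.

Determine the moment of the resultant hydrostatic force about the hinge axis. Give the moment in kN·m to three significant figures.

γ = ρg = 809 × 9.81 / 1000 = 7.93629 kN/m³.
Let θ = 78° be the plate's angle to the horizontal; measure y along the incline from where the plane meets the free surface. Vertical depth h = y·sinθ with sinθ = 0.978148.
The centroid lies 3.49/2 = 1.745 m below the top edge, so y_c = 1.745 m and h_c = 1.745 × 0.978148 = 1.70687 m.
A = 4.3 × 3.49 = 15.007 m².
Resultant F = γ·h_c·A = 7.93629 × 1.70687 × 15.007 = 203.288 kN.
I_c = b·h³/12 = 4.3 × 3.49³/12 = 15.2322 m⁴.
Centre of pressure: y_p = y_c + I_c/(y_c·A) = 1.745 + 15.2322/(1.745 × 15.007) = 1.745 + 0.581666 = 2.32667 m along the plane.
The resultant acts 1.745 + 0.581666 = 2.32667 m (along the plate) below the hinge at the top edge, so the moment about the hinge is M = F × 2.32667 = 203.288 × 2.32667 = 472.984 kN·m.

M ≈ 473 kN·m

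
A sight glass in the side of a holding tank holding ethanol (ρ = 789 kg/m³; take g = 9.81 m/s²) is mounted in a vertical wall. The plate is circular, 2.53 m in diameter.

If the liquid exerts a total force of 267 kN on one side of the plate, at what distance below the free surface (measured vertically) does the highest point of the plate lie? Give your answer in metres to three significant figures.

γ = ρg = 789 × 9.81 / 1000 = 7.74009 kN/m³.
A = π(1.265)² = 5.02726 m².
From F = γ·h_c·A, the centroid depth is h_c = 267/(7.74009 × 5.02726) = 6.86173 m.
The centroid is at the centre, 1.265 m below the top of the plate, so the highest point sits at h_top = 6.86173 − 1.265 = 5.59673 m below the surface.

d_top ≈ 5.60 m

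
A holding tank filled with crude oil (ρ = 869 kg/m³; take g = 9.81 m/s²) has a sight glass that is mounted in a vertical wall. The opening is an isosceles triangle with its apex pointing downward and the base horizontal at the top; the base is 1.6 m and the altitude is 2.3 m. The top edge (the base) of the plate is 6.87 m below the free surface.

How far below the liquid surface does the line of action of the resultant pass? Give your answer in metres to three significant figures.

γ = ρg = 869 × 9.81 / 1000 = 8.52489 kN/m³.
With the apex down, the centroid sits h/3 = 2.3/3 = 0.766667 m below the base (the top edge), so the centroid depth is h_c = 6.87 + 0.766667 = 7.63667 m.
A = ½ × 1.6 × 2.3 = 1.84 m².
Resultant F = γ·h_c·A = 8.52489 × 7.63667 × 1.84 = 119.787 kN.
I_c = b·h³/36 = 1.6 × 2.3³/36 = 0.540756 m⁴.
Centre of pressure: y_p = y_c + I_c/(y_c·A) = 7.63667 + 0.540756/(7.63667 × 1.84) = 7.63667 + 0.0384839 = 7.67515 m along the plane.

h_p = 7.68 m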